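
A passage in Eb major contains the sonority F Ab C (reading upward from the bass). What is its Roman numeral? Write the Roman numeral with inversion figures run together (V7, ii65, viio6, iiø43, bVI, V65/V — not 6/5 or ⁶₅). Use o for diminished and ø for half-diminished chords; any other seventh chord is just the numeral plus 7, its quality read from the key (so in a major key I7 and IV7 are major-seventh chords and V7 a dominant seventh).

Stacked in thirds the chord is F-Ab-C: a minor triad on F.
In Eb major, F is the supertonic; the diatonic minor triad there is ii.

ii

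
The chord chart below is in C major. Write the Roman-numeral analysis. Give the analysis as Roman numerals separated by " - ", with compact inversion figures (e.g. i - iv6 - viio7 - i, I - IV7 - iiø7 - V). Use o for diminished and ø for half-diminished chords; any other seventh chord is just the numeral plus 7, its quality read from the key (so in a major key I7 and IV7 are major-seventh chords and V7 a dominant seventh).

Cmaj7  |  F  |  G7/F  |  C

Cmaj7: major seventh chord on C = scale degree 1 → I7.
F: root F is the subdominant; major triad there is IV.
G7/F: dominant seventh chord on G = scale degree 5 → V42.
C: major triad on C = scale degree 1 → I.

I7 - IV - V42 - I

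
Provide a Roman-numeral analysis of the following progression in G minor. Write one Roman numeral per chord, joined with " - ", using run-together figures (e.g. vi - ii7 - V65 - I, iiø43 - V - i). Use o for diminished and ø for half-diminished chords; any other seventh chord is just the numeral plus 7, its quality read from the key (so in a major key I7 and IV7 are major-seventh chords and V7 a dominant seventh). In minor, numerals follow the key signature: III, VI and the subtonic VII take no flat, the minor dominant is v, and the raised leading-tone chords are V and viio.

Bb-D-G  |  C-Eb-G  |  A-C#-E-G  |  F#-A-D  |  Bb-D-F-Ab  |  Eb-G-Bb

i6 - iv - V7/V - V6 - V7/VI - VI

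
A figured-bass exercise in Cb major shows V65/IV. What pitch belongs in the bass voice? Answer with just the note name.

Eb

The applied chord V65/IV is rooted on Cb: Cb-Eb-Gb-Bbb.
The figure 65 means first inversion — the third is in the bass.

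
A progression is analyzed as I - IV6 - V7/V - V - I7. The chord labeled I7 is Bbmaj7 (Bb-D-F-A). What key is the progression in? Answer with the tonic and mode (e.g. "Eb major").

Bb major

The anchor chord is a major seventh chord on Bb, labeled I7.
If Bb is scale degree 1 and the mode makes that degree carry a major seventh chord, the tonic is Bb and the mode is major.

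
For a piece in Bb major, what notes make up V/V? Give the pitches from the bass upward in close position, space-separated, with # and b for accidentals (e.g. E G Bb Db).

V/V is a secondary dominant — the dominant triad of V. V in Bb major is F, so the applied chord's root is C, a perfect fifth above.
Building a major triad on C gives C-E-G.

C E G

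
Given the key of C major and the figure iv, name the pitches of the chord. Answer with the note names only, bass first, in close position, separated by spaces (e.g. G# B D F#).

F Ab C

Scale degree 4 in C major is F; here the chord built on it is altered to a minor triad. iv is the minor subdominant, borrowed from the parallel minor.
So the chord is F-Ab-C.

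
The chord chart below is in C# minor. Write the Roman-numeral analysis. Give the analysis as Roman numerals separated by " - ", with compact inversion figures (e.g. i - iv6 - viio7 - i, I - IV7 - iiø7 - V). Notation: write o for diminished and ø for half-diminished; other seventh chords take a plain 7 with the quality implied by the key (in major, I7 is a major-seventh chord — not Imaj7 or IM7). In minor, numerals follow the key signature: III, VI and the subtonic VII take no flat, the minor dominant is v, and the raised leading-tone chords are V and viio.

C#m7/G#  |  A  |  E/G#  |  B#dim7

i43 - VI - III6 - viio7

C#m7/G#: root C# is the tonic; minor seventh chord there is i43.
A has root A, degree 6 in C# minor, so VI.
E/G# has root E, degree 3 in C# minor, so III6.
B#dim7: fully diminished seventh chord on B# = scale degree 7 → viio7.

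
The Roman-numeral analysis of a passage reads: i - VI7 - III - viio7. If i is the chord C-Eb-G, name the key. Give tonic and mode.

i is given as C-Eb-G — a minor triad with root C.
If C is scale degree 1 and the mode makes that degree carry a minor triad, the tonic is C and the mode is minor.

C minor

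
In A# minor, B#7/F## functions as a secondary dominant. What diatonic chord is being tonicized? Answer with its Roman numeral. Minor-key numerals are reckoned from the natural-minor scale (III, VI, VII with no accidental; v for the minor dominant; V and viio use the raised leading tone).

V

The chord is a dominant seventh chord on B#.
A dominant resolves down a perfect fifth: B# → E#. In A# minor, E# is scale degree 5, i.e. V.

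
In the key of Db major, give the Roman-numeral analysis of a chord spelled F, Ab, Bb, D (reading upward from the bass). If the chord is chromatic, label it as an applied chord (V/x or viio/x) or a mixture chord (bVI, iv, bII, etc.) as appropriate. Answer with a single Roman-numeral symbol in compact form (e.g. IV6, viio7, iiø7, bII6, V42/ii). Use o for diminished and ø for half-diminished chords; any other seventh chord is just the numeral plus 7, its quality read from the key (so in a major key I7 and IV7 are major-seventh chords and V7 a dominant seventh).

V43/ii

The pitches Bb-D-F-Ab form a dominant seventh chord rooted on Bb.
Bb is not a diatonic chord root with this quality in Db major, but it lies a perfect fifth above Eb (ii), so the chord functions as an applied dominant of ii.
With F in the bass the chord is in second inversion, so the figured bass is 43.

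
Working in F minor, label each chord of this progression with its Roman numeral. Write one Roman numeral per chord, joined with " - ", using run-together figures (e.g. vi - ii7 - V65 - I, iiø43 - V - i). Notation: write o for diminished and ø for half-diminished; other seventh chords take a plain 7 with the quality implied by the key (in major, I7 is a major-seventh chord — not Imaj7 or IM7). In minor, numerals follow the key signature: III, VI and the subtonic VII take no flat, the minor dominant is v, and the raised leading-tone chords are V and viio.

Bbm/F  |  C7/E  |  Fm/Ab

Bbm/F: root Bb is the subdominant; minor triad there is iv64.
C7/E: dominant seventh chord on C = scale degree 5 → V65.
Fm/Ab has root F, degree 1 in F minor, so i6.

iv64 - V65 - i6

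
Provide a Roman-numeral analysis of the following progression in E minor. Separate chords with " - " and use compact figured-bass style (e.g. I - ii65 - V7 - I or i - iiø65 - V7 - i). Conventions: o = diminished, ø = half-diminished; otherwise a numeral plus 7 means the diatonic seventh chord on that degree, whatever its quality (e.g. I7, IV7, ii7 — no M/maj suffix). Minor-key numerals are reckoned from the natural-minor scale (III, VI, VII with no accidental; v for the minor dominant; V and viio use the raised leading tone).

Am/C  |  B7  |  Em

iv6 - V7 - i

Am/C has root A, degree 4 in E minor, so iv6.
B7: root B is the dominant; dominant seventh chord there is V7.
Em has root E, degree 1 in E minor, so i.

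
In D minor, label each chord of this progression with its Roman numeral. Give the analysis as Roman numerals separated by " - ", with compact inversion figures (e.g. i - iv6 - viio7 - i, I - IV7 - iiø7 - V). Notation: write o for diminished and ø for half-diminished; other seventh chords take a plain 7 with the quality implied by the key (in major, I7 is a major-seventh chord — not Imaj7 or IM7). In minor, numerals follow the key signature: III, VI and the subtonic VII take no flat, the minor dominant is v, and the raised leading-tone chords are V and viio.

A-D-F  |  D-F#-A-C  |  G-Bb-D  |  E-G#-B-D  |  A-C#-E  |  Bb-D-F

A-D-F: root D is the tonic; minor triad there is i64.
D-F#-A-C is the secondary dominant of iv (dominant seventh chord on D): V7/iv.
G-Bb-D: root G is the subdominant; minor triad there is iv.
E-G#-B-D: chromatic; E is V of V, so V7/V.
A-C#-E: major triad on A = scale degree 5 → V.
Bb-D-F has root Bb, degree 6 in D minor, so VI.

i64 - V7/iv - iv - V7/V - V - VI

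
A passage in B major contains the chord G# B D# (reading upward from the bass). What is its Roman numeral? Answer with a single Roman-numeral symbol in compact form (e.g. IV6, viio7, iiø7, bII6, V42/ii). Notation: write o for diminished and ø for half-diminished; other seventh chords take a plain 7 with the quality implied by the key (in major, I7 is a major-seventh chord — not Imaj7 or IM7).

vi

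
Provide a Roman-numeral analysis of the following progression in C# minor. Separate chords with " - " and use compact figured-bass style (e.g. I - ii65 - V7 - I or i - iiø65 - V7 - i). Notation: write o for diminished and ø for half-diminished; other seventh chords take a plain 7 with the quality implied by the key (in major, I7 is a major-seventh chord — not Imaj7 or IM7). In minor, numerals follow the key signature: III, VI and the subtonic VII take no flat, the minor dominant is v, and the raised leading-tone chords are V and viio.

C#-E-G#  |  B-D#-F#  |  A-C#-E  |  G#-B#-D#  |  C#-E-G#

C#-E-G#: minor triad on C# = scale degree 1 → i.
B-D#-F# has root B, degree 7 in C# minor, so VII.
A-C#-E: major triad on A = scale degree 6 → VI.
G#-B#-D#: major triad on G# = scale degree 5 → V.
C#-E-G#: root C# is the tonic; minor triad there is i.

i - VII - VI - V - i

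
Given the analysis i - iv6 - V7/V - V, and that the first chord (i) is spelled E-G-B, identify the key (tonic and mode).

The anchor chord is a minor triad on E, labeled i.
If E is scale degree 1 and the mode makes that degree carry a minor triad, the tonic is E and the mode is minor.

E minor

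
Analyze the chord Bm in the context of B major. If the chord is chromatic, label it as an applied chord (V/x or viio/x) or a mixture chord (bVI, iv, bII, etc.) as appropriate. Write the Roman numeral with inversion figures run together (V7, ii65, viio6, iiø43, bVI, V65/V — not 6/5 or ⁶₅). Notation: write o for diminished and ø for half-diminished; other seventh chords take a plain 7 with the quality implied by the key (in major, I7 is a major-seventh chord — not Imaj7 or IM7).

i

The pitches B-D-F# form a minor triad rooted on B.
B is the first degree of B major. This is the minor tonic, borrowed from the parallel minor.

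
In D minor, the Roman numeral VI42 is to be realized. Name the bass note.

A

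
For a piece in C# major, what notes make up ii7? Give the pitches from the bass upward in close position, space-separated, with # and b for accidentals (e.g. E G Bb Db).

D# F# A# C#

The numeral's case and figure indicate a minor seventh chord. In C# major its root, scale degree 2, is D#.
That chord is spelled D#-F#-A#-C#.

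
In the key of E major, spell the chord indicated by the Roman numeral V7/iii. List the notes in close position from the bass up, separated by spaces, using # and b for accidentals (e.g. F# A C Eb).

The slash means an applied dominant: we want the dominant of iii. In E major, iii is G# minor, and its dominant is built on D#.
Building a dominant seventh chord on D# gives D#-F##-A#-C#.

D# F## A# C#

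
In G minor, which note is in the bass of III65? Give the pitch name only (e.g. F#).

D

III in G minor has root Bb; the chord is Bb-D-F-A.
The figure 65 means first inversion — the third is in the bass.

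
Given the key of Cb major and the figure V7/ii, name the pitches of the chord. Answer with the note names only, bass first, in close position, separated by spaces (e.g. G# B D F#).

Ab C Eb Gb

V7/ii is a secondary dominant — the dominant seventh of ii. ii in Cb major is Db, so the applied chord's root is Ab, a perfect fifth above.
Building a dominant seventh chord on Ab gives Ab-C-Eb-Gb.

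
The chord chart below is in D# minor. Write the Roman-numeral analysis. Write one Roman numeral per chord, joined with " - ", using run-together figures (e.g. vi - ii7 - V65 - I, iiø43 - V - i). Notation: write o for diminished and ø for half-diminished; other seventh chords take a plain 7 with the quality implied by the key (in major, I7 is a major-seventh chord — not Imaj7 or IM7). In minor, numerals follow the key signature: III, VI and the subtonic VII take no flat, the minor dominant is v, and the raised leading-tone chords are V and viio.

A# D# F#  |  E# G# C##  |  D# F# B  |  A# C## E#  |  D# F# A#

i64 - viio6 - VI6 - V - i

A#-D#-F#: root D# is the tonic; minor triad there is i64.
E#-G#-C##: diminished triad on C## = scale degree 7 → viio6.
D#-F#-B has root B, degree 6 in D# minor, so VI6.
A#-C##-E# has root A#, degree 5 in D# minor, so V.
D#-F#-A# has root D#, degree 1 in D# minor, so i.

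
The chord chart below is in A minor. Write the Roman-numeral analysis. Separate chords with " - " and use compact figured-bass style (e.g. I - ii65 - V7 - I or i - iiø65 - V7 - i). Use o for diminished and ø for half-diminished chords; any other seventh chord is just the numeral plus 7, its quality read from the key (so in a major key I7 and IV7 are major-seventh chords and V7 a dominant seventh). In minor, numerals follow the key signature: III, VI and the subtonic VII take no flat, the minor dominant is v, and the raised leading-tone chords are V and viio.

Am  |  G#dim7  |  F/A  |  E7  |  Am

Am: root A is the tonic; minor triad there is i.
G#dim7: root G# is the leading tone; fully diminished seventh chord there is viio7.
F/A: root F is the submediant; major triad there is VI6.
E7: root E is the dominant; dominant seventh chord there is V7.
Am: root A is the tonic; minor triad there is i.

i - viio7 - VI6 - V7 - i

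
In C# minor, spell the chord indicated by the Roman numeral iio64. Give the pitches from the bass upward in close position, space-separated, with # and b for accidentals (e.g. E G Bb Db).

The numeral's case and figure indicate a diminished triad. In C# minor its root, the supertonic, is D#.
That chord is spelled D#-F#-A.
With the 64 figure the chord is in second inversion; from the bass A upward in close position it reads A-D#-F#.

A D# F#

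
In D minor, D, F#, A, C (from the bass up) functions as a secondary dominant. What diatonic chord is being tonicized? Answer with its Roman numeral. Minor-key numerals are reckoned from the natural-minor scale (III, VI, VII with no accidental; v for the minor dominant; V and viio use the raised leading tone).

The chord is a dominant seventh chord on D.
A dominant resolves down a perfect fifth: D → G. In D minor, G is scale degree 4, i.e. iv.

iv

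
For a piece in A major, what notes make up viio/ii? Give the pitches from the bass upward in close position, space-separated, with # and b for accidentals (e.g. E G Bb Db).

A# C# E

The slash marks an applied leading-tone chord: viio of ii. In A major, ii is B, so the leading tone to it is A#, a half step below.
Building a diminished triad on A# gives A#-C#-E.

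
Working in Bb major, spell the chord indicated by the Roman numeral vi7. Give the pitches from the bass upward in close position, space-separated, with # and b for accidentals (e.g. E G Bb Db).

G Bb D F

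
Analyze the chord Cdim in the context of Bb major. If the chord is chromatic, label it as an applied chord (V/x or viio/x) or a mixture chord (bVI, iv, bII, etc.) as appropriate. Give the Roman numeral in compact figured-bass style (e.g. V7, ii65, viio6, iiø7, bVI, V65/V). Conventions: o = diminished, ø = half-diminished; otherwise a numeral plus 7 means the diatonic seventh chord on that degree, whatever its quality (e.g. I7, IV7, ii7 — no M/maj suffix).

iio

Stacked in thirds the chord is C-Eb-Gb: a diminished triad on C.
C is the second degree of Bb major. This is the diminished supertonic triad, borrowed from the parallel minor.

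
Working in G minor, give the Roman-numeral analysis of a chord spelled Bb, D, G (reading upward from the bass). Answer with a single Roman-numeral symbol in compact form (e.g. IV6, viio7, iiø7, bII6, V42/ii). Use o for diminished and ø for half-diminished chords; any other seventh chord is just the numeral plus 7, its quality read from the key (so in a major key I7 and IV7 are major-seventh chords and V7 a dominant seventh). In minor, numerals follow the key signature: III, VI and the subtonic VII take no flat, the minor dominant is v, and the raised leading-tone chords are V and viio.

i6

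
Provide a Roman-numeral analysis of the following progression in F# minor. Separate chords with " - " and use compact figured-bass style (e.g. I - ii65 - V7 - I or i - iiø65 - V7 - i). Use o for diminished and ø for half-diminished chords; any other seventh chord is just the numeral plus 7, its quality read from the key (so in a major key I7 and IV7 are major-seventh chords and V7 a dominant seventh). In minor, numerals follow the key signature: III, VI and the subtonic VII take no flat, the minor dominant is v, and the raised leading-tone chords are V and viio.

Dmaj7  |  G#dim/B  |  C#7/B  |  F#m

Dmaj7: root D is the submediant; major seventh chord there is VI7.
G#dim/B: diminished triad on G# = scale degree 2 → iio6.
C#7/B: dominant seventh chord on C# = scale degree 5 → V42.
F#m: root F# is the tonic; minor triad there is i.

VI7 - iio6 - V42 - i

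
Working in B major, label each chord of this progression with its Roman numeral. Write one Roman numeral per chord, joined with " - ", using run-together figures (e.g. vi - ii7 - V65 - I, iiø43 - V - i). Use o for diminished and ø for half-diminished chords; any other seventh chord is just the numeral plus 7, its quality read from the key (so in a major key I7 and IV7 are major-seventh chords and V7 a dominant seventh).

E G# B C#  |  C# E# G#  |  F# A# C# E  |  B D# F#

E-G#-B-C#: minor seventh chord on C# = scale degree 2 → ii65.
C#-E#-G#: chromatic; C# is V of V, so V/V.
F#-A#-C#-E: dominant seventh chord on F# = scale degree 5 → V7.
B-D#-F#: root B is the tonic; major triad there is I.

ii65 - V/V - V7 - I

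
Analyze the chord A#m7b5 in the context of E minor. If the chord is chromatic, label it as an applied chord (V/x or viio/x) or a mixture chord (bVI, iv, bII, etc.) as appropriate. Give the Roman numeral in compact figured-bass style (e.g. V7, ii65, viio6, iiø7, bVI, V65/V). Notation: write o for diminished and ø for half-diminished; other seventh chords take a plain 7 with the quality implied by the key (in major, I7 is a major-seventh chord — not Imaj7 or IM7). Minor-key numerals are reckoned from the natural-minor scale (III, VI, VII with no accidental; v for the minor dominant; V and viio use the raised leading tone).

The pitches A#-C#-E-G# form a half-diminished seventh chord rooted on A#.
A# sits a half step below B (V in E minor); a diminished chord there is the applied leading-tone chord of V.

viiø7/V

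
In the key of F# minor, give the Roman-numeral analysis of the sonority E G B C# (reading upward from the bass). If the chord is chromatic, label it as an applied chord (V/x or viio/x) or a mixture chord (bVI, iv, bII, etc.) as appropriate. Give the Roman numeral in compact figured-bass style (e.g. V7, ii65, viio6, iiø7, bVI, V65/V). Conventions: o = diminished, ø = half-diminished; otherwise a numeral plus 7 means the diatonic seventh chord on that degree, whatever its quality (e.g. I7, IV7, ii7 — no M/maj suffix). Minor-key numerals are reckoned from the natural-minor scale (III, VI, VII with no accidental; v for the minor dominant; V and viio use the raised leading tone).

viiø65/VI

The pitches C#-E-G-B form a half-diminished seventh chord rooted on C#.
C# sits a half step below D (VI in F# minor); a diminished chord there is the applied leading-tone chord of VI.
With E in the bass the chord is in first inversion, so the figured bass is 65.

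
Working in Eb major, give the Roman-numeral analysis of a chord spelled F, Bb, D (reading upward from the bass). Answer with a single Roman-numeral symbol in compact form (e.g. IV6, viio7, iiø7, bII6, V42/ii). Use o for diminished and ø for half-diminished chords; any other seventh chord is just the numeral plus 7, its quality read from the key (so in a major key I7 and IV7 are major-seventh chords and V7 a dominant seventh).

Stacked in thirds the chord is Bb-D-F: a major triad on Bb.
In Eb major, Bb is the dominant; the diatonic major triad there is V.
With F in the bass the chord is in second inversion, so the figured bass is 64.

V64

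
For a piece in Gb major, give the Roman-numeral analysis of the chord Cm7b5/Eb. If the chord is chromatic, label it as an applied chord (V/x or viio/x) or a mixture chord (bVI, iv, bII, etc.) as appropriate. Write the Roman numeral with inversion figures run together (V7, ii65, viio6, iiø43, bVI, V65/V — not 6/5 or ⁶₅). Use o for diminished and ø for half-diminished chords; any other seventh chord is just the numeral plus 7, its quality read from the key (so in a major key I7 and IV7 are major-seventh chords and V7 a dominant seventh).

viiø65/V

Stacked in thirds the chord is C-Eb-Gb-Bb: a half-diminished seventh chord on C.
C sits a half step below Db (V in Gb major); a diminished chord there is the applied leading-tone chord of V.
With Eb in the bass the chord is in first inversion, so the figured bass is 65.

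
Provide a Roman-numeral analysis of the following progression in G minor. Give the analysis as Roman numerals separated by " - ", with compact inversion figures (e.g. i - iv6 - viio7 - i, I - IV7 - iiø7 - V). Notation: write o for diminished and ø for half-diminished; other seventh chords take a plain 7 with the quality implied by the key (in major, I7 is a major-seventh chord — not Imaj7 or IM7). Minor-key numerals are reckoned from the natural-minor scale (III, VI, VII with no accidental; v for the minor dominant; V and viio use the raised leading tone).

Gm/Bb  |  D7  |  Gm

i6 - V7 - i

Gm/Bb: root G is the tonic; minor triad there is i6.
D7: dominant seventh chord on D = scale degree 5 → V7.
Gm: minor triad on G = scale degree 1 → i.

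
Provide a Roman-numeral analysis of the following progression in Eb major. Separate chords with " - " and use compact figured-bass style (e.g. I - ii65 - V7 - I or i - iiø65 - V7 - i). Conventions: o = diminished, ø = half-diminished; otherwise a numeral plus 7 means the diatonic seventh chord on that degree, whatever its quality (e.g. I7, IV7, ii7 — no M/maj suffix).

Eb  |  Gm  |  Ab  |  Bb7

Eb: major triad on Eb = scale degree 1 → I.
Gm: root G is the mediant; minor triad there is iii.
Ab: root Ab is the subdominant; major triad there is IV.
Bb7: root Bb is the dominant; dominant seventh chord there is V7.

I - iii - IV - V7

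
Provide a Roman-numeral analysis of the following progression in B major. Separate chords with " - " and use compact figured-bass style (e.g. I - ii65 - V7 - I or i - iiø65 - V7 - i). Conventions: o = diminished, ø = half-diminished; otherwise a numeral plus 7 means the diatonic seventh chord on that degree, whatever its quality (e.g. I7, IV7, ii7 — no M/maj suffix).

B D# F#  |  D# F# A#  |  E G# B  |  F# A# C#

B-D#-F#: major triad on B = scale degree 1 → I.
D#-F#-A#: root D# is the mediant; minor triad there is iii.
E-G#-B has root E, degree 4 in B major, so IV.
F#-A#-C#: root F# is the dominant; major triad there is V.

I - iii - IV - V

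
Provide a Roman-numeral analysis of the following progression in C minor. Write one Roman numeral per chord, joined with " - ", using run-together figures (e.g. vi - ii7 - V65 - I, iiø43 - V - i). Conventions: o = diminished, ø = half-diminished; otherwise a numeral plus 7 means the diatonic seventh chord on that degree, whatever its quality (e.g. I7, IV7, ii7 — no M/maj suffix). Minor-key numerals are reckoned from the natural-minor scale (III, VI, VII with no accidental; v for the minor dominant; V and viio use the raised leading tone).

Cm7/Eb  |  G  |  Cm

Cm7/Eb has root C, degree 1 in C minor, so i65.
G: root G is the dominant; major triad there is V.
Cm: root C is the tonic; minor triad there is i.

i65 - V - i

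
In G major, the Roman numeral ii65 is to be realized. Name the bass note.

C

ii in G major has root A; the chord is A-C-E-G.
The figure 65 means first inversion — the third is in the bass.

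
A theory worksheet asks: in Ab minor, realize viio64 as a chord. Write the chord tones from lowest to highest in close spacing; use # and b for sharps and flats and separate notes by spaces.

Db G Bb

In Ab minor, the leading-tone chord is built on the raised seventh degree, G.
Stacking thirds from G gives G-Bb-Db.
The figured bass 64 indicates second inversion, placing the fifth (Db) in the bass: Db-G-Bb.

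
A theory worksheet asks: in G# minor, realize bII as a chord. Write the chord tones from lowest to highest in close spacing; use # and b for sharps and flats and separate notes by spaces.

A C# E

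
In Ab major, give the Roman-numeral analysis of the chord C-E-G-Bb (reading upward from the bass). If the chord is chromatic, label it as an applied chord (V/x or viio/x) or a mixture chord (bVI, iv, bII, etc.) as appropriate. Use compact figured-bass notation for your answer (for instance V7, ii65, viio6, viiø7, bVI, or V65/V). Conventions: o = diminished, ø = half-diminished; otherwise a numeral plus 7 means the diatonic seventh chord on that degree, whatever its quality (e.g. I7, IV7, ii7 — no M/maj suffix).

Stacked in thirds the chord is C-E-G-Bb: a dominant seventh chord on C.
C is not a diatonic chord root with this quality in Ab major, but it lies a perfect fifth above F (vi), so the chord functions as an applied dominant of vi.

V7/vi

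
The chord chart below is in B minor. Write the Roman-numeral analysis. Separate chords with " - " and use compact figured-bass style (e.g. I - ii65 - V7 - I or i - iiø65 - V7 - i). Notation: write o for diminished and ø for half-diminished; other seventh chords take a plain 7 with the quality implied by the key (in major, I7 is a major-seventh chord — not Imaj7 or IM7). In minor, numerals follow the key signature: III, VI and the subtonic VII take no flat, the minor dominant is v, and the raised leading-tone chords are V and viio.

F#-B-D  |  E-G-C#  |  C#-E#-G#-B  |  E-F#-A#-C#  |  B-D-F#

i64 - iio6 - V7/V - V42 - i

F#-B-D has root B, degree 1 in B minor, so i64.
E-G-C# has root C#, degree 2 in B minor, so iio6.
C#-E#-G#-B: chromatic; C# is V of V, so V7/V.
E-F#-A#-C#: root F# is the dominant; dominant seventh chord there is V42.
B-D-F#: root B is the tonic; minor triad there is i.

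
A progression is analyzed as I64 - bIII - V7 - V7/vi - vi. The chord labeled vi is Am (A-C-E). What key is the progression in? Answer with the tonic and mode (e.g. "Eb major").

C major

The anchor chord is a minor triad on A, labeled vi.
Counting down 5 scale steps from A places the tonic on C; a minor triad on degree 6 is diatonic only in major.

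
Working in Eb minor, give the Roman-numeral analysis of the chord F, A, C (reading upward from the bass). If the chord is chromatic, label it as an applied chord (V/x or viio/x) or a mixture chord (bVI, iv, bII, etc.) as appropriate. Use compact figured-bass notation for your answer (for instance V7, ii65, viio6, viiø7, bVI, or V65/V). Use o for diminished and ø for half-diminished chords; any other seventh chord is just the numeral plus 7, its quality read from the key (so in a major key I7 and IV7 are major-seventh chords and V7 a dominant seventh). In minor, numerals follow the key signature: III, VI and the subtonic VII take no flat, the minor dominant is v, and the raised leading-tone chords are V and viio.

Stacked in thirds the chord is F-A-C: a major triad on F.
F is not a diatonic chord root with this quality in Eb minor, but it lies a perfect fifth above Bb (V), so the chord functions as an applied dominant of V.

V/V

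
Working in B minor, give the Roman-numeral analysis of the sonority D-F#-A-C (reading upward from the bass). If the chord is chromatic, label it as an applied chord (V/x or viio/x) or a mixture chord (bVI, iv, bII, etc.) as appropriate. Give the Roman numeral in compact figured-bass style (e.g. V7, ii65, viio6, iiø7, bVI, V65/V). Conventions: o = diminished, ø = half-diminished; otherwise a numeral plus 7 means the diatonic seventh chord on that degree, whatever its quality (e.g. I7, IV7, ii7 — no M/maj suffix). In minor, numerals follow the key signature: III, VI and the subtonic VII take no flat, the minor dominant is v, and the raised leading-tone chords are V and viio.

V7/VI

Stacked in thirds the chord is D-F#-A-C: a dominant seventh chord on D.
D is not a diatonic chord root with this quality in B minor, but it lies a perfect fifth above G (VI), so the chord functions as an applied dominant of VI.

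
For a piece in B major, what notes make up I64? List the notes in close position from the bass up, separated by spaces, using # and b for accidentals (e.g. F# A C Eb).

The numeral's case and figure indicate a major triad. In B major its root, the tonic, is B.
That chord is spelled B-D#-F#.
The figured bass 64 indicates second inversion, placing the fifth (F#) in the bass: F#-B-D#.

F# B D#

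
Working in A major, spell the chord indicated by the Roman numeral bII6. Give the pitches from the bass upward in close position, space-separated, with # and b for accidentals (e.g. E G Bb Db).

D F Bb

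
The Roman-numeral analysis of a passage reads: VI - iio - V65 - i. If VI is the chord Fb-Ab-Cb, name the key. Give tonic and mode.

VI is given as Fb-Ab-Cb — a major triad with root Fb.
Counting down 5 scale steps from Fb places the tonic on Ab; a major triad on degree 6 is diatonic only in minor.

Ab minor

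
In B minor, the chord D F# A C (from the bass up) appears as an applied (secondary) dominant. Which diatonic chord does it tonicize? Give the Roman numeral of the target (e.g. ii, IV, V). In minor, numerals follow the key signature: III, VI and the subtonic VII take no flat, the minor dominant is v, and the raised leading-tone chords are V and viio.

VI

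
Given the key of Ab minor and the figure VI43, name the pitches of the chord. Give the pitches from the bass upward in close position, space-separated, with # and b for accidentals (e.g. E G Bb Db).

In Ab minor, the sixth degree is Fb, and the diatonic chord built there is a major seventh chord.
Stacking thirds from Fb gives Fb-Ab-Cb-Eb.
The figured bass 43 indicates second inversion, placing the fifth (Cb) in the bass: Cb-Eb-Fb-Ab.

Cb Eb Fb Ab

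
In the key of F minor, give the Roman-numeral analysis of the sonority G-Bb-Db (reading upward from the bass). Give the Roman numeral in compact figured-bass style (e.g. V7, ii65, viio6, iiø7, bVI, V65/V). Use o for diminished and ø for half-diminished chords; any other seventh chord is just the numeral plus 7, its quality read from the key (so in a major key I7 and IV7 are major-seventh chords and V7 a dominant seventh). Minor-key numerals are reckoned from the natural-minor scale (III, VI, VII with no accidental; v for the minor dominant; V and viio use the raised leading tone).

iio

The pitches G-Bb-Db form a diminished triad rooted on G.
G is scale degree 2 in F minor, and a diminished triad on that degree is written iio.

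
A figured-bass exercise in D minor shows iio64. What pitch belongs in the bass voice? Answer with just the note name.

iio in D minor has root E; the chord is E-G-Bb.
The figure 64 means second inversion — the fifth is in the bass.

Bb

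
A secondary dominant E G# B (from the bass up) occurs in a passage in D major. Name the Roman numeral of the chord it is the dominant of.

The chord is a major triad on E.
A dominant resolves down a perfect fifth: E → A. In D major, A is scale degree 5, i.e. V.

V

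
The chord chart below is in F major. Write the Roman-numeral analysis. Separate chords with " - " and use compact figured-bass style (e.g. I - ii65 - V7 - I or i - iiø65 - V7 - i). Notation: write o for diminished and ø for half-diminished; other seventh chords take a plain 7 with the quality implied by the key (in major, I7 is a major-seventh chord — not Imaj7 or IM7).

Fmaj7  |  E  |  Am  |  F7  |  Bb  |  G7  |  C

Fmaj7 has root F, degree 1 in F major, so I7.
E is the secondary dominant of iii (major triad on E): V/iii.
Am has root A, degree 3 in F major, so iii.
F7: a dominant seventh chord on F, the applied dominant of IV → V7/IV.
Bb has root Bb, degree 4 in F major, so IV.
G7: a dominant seventh chord on G, the applied dominant of V → V7/V.
C has root C, degree 5 in F major, so V.

I7 - V/iii - iii - V7/IV - IV - V7/V - V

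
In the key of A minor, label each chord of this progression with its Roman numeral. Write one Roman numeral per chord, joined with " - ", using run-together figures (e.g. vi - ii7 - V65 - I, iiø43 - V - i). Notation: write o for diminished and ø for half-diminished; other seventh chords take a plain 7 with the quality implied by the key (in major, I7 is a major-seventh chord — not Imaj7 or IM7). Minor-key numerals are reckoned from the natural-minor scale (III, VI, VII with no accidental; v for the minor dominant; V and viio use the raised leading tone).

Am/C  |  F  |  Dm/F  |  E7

Am/C: minor triad on A = scale degree 1 → i6.
F: root F is the submediant; major triad there is VI.
Dm/F has root D, degree 4 in A minor, so iv6.
E7: dominant seventh chord on E = scale degree 5 → V7.

i6 - VI - iv6 - V7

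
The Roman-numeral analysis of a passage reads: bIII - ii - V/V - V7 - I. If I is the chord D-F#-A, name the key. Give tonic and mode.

D major

The anchor chord is a major triad on D, labeled I.
If D is scale degree 1 and the mode makes that degree carry a major triad, the tonic is D and the mode is major.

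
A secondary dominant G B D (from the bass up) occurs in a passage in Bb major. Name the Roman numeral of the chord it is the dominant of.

ii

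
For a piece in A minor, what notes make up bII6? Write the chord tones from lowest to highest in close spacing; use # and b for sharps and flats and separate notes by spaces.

bII6 is the Neapolitan sixth — a major triad on the lowered second degree, here in its customary first inversion. In A minor that root is Bb.
So the chord is Bb-D-F.
The figured bass 6 indicates first inversion, placing the third (D) in the bass: D-F-Bb.

D F Bb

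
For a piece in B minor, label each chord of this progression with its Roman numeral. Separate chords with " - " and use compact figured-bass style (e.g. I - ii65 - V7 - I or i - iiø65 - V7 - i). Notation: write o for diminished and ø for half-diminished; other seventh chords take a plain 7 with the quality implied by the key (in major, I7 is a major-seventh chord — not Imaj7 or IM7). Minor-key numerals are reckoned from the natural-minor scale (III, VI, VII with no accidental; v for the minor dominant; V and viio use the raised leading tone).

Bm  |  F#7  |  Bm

Bm has root B, degree 1 in B minor, so i.
F#7: dominant seventh chord on F# = scale degree 5 → V7.
Bm has root B, degree 1 in B minor, so i.

i - V7 - i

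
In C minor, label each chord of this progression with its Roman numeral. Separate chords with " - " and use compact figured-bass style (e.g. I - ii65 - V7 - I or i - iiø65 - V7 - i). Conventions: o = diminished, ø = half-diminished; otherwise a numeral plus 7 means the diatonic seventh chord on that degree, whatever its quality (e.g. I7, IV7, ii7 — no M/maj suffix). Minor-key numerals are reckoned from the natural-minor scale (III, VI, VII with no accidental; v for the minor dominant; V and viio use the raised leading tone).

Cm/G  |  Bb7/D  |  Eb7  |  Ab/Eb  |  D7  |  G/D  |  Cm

i64 - VII65 - V7/VI - VI64 - V7/V - V64 - i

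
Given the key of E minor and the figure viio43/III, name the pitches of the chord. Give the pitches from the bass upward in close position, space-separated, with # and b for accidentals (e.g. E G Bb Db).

C Eb F# A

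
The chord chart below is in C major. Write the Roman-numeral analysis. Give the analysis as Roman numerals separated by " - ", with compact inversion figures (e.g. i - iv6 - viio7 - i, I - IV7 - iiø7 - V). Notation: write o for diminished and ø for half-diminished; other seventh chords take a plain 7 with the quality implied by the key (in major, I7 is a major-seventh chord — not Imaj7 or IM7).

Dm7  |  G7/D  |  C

ii7 - V43 - I

Dm7: minor seventh chord on D = scale degree 2 → ii7.
G7/D: dominant seventh chord on G = scale degree 5 → V43.
C has root C, degree 1 in C major, so I.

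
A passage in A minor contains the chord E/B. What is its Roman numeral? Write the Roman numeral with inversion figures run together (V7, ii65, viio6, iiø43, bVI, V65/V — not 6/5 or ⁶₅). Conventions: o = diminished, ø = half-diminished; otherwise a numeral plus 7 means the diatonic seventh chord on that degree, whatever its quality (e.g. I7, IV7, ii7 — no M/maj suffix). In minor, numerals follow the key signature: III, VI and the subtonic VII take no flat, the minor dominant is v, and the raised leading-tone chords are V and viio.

V64

Stacked in thirds the chord is E-G#-B: a major triad on E.
In A minor, E is the dominant; the diatonic major triad there is V.
With B in the bass the chord is in second inversion, so the figured bass is 64.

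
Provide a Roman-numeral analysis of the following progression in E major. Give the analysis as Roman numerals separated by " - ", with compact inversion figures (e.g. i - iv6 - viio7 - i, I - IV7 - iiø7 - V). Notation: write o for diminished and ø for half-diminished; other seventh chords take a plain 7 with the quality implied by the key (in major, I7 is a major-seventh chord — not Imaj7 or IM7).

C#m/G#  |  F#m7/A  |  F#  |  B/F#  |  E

vi64 - ii65 - V/V - V64 - I

C#m/G#: minor triad on C# = scale degree 6 → vi64.
F#m7/A has root F#, degree 2 in E major, so ii65.
F# is the secondary dominant of V (major triad on F#): V/V.
B/F# has root B, degree 5 in E major, so V64.
E: root E is the tonic; major triad there is I.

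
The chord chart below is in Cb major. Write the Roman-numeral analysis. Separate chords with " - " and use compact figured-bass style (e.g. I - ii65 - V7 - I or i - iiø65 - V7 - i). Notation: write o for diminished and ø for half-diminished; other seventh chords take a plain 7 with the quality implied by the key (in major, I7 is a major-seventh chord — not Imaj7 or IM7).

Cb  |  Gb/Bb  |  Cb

I - V6 - I

Cb: major triad on Cb = scale degree 1 → I.
Gb/Bb: root Gb is the dominant; major triad there is V6.
Cb has root Cb, degree 1 in Cb major, so I.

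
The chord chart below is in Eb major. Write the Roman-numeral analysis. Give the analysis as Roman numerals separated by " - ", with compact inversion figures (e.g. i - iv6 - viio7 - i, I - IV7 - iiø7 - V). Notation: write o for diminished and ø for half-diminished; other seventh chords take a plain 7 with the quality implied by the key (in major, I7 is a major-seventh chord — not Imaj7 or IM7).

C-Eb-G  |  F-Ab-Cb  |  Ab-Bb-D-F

vi - iio - V42

C-Eb-G: minor triad on C = scale degree 6 → vi.
F-Ab-Cb: F with this quality isn't in the key; it's iio, borrowed from the parallel minor.
Ab-Bb-D-F: root Bb is the dominant; dominant seventh chord there is V42.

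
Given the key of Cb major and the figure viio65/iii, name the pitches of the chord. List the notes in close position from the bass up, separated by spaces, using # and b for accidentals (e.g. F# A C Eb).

F Ab Cb D

The slash marks an applied leading-tone chord: viio of iii. In Cb major, iii is Eb, so the leading tone to it is D, a half step below.
Building a fully diminished seventh chord on D gives D-F-Ab-Cb.
With the 65 figure the chord is in first inversion; from the bass F upward in close position it reads F-Ab-Cb-D.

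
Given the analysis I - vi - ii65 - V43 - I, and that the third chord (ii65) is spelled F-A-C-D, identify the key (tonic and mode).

C major

The anchor chord is a minor seventh chord on D, labeled ii65.
Counting down one scale step from D places the tonic on C; a minor seventh chord on degree 2 is diatonic only in major.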